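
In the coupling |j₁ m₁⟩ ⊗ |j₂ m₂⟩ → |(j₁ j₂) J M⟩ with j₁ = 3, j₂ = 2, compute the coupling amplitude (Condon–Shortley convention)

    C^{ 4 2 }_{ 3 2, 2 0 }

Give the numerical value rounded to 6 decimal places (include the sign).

+0.585540

triangle: 1!·5!·3!/10! = 720/3628800
(j±m)!: 5!·1!·2!·2!·6!·2! = 691200
prefactor² = (2J+1)·Δ·N² = 8640/7
  k=0: +1/(0!·1!·1!·2!·4!·1!) = 1/48
  k=1: −1/(1!·0!·0!·1!·5!·2!) = -1/240
Σ = 1/60  ⇒  CG² = 8640/7·1/60² = 12/35
CG = +√(12/35) = +0.585540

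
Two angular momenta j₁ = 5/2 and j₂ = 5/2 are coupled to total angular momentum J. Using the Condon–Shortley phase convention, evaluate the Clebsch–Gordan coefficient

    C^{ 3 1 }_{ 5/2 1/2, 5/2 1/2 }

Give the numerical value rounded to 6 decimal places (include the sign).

−√(4/15) = -0.516398

triangle: 2!×3!×3!/9! = 72/362880
(j±m)!: 3!×2!×3!×2!×4!×2! = 6912
prefactor² = (2J+1)×Δ×N² = 48/5
  k=0: +1/(0!×2!×2!×3!×1!×0!) = 1/24
  k=1: −1/(1!×1!×1!×2!×2!×1!) = -1/4
  k=2: +1/(2!×0!×0!×1!×3!×2!) = 1/24
Σ = -1/6  ⇒  CG² = 48/5×(-1/6)² = 4/15
CG = −√(4/15) = -0.516398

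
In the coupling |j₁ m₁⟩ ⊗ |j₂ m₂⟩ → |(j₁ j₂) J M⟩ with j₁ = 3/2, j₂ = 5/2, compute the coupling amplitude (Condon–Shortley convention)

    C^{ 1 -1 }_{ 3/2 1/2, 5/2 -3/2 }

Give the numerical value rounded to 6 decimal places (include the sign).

-0.547723

√[3·3!0!2!/6! · 2!1!1!4!0!2!] = √(24/5)
  +(−1)^1/∏(1,2,0,0,0,2)! = -1/4  (running -1/4)
⟨..|..⟩ = √(24/5)·(-1/4) = -0.547723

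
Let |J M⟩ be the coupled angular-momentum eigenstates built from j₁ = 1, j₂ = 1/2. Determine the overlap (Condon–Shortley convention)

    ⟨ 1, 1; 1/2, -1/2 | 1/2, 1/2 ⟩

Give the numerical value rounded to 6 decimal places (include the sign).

+√(2/3) ≈ +0.816497

triangle: 1!·1!·0!/3! = 1/6
(j±m)!: 2!·0!·0!·1!·1!·0! = 2
prefactor² = (2J+1)·Δ·N² = 2/3
  k=0: +1/(0!·1!·0!·0!·1!·0!) = 1
Σ = 1  ⇒  CG² = 2/3·1² = 2/3
CG = +√(2/3) = +0.816497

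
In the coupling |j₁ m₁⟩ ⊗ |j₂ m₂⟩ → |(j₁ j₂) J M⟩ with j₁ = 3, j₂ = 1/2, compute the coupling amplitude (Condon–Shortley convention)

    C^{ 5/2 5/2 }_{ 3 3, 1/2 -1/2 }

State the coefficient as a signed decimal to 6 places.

√[6·1!5!0!/7! · 6!0!0!1!5!0!] = √(86400/7)
  +(−1)^0/∏(0,1,0,0,5,0)! = 1/120  (running 1/120)
⟨..|..⟩ = √(86400/7)·(1/120) = +0.925820

+0.925820  (= +√(6/7))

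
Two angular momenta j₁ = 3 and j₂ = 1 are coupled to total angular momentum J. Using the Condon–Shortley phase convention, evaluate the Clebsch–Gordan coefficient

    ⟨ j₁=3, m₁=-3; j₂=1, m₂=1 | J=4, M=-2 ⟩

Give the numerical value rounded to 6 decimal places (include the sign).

j₁+j₂−J=0  J+j₁−j₂=6  J−j₁+j₂=2  j₁+j₂+J+1=9
(j₁±m₁, j₂±m₂, J±M) = (0,6,2,0,2,6)
P² = 518400/7
sum k=0..0:
  [0] +1/1440 = 1/1440
S = 1/1440
C² = P²·S² = 1/28 ; C = +0.188982

+√(1/28) ≈ +0.188982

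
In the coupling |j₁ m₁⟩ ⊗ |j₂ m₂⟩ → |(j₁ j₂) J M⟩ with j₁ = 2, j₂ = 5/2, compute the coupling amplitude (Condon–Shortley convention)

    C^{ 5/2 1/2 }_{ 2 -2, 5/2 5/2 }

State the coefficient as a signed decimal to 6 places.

+0.462910

j₁+j₂−J=2  J+j₁−j₂=2  J−j₁+j₂=3  j₁+j₂+J+1=8
(j₁±m₁, j₂±m₂, J±M) = (0,4,5,0,3,2)
P² = 864/7
sum k=2..2:
  [2] +1/24 = 1/24
S = 1/24
C² = P²·S² = 3/14 ; C = +0.462910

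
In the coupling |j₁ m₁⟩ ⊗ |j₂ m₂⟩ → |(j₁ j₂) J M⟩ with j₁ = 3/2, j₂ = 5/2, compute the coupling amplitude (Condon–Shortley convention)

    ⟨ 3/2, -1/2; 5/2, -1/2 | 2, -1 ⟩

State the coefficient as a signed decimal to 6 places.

-0.545545

j₁+j₂−J=2  J+j₁−j₂=1  J−j₁+j₂=3  j₁+j₂+J+1=7
(j₁±m₁, j₂±m₂, J±M) = (1,2,2,3,1,3)
P² = 12/7
sum k=1..2:
  [1] −1/2 = -1/2
  [2] +1/12 = 1/12
S = -5/12
C² = P²·S² = 25/84 ; C = -0.545545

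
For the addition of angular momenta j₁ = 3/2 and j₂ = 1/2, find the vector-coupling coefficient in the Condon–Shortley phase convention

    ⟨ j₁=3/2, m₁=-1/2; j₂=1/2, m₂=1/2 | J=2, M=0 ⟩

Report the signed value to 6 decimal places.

+0.707107  (= +√(1/2))

√[5·0!3!1!/5! · 1!2!1!0!2!2!] = √(2)
  +(−1)^0/∏(0,0,2,1,1,0)! = 1/2  (running 1/2)
⟨..|..⟩ = √(2)·(1/2) = +0.707107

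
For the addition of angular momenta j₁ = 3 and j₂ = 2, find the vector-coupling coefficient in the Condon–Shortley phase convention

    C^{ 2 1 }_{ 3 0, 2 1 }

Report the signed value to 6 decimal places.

triangle: 3!*3!*1!/8! = 36/40320
(j±m)!: 3!*3!*3!*1!*3!*1! = 1296
prefactor² = (2J+1)*Δ*N² = 81/14
  k=2: +1/(2!*1!*1!*1!*2!*0!) = 1/4
  k=3: −1/(3!*0!*0!*0!*3!*1!) = -1/36
Σ = 2/9  ⇒  CG² = 81/14*2/9² = 2/7
CG = +√(2/7) = +0.534522

+0.534522  (= +√(2/7))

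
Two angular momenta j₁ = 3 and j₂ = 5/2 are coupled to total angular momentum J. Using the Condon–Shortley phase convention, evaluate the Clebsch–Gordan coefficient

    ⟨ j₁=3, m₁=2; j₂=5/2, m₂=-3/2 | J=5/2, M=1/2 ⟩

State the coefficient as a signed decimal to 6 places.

j₁+j₂−J=3  J+j₁−j₂=3  J−j₁+j₂=2  j₁+j₂+J+1=9
(j₁±m₁, j₂±m₂, J±M) = (5,1,1,4,3,2)
P² = 288/7
sum k=0..1:
  [0] +1/12 = 1/12
  [1] −1/24 = -1/24
S = 1/24
C² = P²·S² = 1/14 ; C = +0.267261

+0.267261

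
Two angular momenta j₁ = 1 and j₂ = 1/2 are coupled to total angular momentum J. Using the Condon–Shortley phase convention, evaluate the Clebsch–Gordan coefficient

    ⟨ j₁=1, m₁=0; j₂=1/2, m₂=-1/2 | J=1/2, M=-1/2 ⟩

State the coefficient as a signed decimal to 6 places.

j₁+j₂−J=1  J+j₁−j₂=1  J−j₁+j₂=0  j₁+j₂+J+1=3
(j₁±m₁, j₂±m₂, J±M) = (1,1,0,1,0,1)
P² = 1/3
sum k=0..0:
  [0] +1/1 = 1
S = 1
C² = P²·S² = 1/3 ; C = +0.577350

+0.577350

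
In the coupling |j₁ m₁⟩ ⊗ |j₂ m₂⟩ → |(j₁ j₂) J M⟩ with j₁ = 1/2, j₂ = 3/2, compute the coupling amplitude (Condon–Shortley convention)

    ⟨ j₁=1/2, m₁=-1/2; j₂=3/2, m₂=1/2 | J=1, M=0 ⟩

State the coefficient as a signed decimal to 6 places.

-0.707107  (= −√(1/2))

√[3·1!0!2!/4! · 0!1!2!1!1!1!] = √(1/2)
  +(−1)^1/∏(1,0,0,1,0,1)! = -1  (running -1)
⟨..|..⟩ = √(1/2)·(-1) = -0.707107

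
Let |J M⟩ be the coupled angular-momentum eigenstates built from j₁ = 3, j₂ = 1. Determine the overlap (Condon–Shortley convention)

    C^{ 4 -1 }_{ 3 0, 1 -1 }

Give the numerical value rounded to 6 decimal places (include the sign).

√[9·0!6!2!/9! · 3!3!0!2!3!5!] = √(12960/7)
  +(−1)^0/∏(0,0,3,0,3,2)! = 1/72  (running 1/72)
⟨..|..⟩ = √(12960/7)·(1/72) = +0.597614

+0.597614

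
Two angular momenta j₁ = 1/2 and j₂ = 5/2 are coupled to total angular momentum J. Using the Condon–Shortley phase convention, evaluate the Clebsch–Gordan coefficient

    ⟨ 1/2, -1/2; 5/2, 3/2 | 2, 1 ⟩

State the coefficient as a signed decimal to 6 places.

−√(2/3) = -0.816497

√[5·1!0!4!/6! · 0!1!4!1!3!1!] = √(24)
  +(−1)^1/∏(1,0,0,3,0,1)! = -1/6  (running -1/6)
⟨..|..⟩ = √(24)·(-1/6) = -0.816497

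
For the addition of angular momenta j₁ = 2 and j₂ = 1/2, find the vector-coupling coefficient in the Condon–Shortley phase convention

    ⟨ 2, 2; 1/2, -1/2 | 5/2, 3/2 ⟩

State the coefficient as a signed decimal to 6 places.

j₁+j₂−J=0  J+j₁−j₂=4  J−j₁+j₂=1  j₁+j₂+J+1=6
(j₁±m₁, j₂±m₂, J±M) = (4,0,0,1,4,1)
P² = 576/5
sum k=0..0:
  [0] +1/24 = 1/24
S = 1/24
C² = P²·S² = 1/5 ; C = +0.447214

+√(1/5) ≈ +0.447214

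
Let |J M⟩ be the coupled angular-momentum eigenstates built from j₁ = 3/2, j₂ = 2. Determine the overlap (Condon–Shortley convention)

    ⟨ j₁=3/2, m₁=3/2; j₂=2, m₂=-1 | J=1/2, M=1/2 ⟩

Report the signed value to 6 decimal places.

√[2·3!0!1!/5! · 3!0!1!3!1!0!] = √(18/5)
  +(−1)^0/∏(0,3,0,1,0,0)! = 1/6  (running 1/6)
⟨..|..⟩ = √(18/5)·(1/6) = +0.316228

+0.316228  (= +√(1/10))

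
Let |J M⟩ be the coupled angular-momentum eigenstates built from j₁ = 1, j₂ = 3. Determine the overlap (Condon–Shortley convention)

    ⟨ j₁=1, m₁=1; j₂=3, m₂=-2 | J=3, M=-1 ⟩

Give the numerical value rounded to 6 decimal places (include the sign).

j₁+j₂−J=1  J+j₁−j₂=1  J−j₁+j₂=5  j₁+j₂+J+1=8
(j₁±m₁, j₂±m₂, J±M) = (2,0,1,5,2,4)
P² = 240
sum k=0..0:
  [0] +1/24 = 1/24
S = 1/24
C² = P²·S² = 5/12 ; C = +0.645497

+√(5/12) = +0.645497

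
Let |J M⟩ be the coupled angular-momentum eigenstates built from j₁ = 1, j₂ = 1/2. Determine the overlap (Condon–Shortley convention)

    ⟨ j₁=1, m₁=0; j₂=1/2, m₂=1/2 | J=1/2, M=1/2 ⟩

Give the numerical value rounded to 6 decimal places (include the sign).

√[2·1!1!0!/3! · 1!1!1!0!1!0!] = √(1/3)
  +(−1)^1/∏(1,0,0,0,1,0)! = -1  (running -1)
⟨..|..⟩ = √(1/3)·(-1) = -0.577350

−√(1/3) = -0.577350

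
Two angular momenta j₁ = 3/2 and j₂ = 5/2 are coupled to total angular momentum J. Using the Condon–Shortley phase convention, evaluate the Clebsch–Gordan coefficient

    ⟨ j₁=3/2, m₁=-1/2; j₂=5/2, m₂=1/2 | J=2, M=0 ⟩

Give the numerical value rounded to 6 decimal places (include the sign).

−√(1/14) ≈ -0.267261

triangle: 2!*1!*3!/7! = 12/5040
(j±m)!: 1!*2!*3!*2!*2!*2! = 96
prefactor² = (2J+1)*Δ*N² = 8/7
  k=1: −1/(1!*1!*1!*2!*0!*1!) = -1/2
  k=2: +1/(2!*0!*0!*1!*1!*2!) = 1/4
Σ = -1/4  ⇒  CG² = 8/7*(-1/4)² = 1/14
CG = −√(1/14) = -0.267261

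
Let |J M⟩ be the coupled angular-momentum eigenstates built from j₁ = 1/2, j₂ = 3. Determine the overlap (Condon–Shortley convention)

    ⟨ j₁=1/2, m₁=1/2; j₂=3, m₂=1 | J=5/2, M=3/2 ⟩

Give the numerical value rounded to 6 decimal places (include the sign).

triangle: 1!*0!*5!/7! = 120/5040
(j±m)!: 1!*0!*4!*2!*4!*1! = 1152
prefactor² = (2J+1)*Δ*N² = 1152/7
  k=0: +1/(0!*1!*0!*4!*0!*1!) = 1/24
Σ = 1/24  ⇒  CG² = 1152/7*1/24² = 2/7
CG = +√(2/7) = +0.534522

+√(2/7) ≈ +0.534522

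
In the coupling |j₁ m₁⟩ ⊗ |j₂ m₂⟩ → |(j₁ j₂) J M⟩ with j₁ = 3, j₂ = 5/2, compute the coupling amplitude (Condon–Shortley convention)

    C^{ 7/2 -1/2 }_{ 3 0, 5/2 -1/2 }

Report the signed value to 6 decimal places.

√[8·2!4!3!/10! · 3!3!2!3!3!4!] = √(6912/175)
  +(−1)^0/∏(0,2,3,2,1,1)! = 1/24  (running 1/24)
  +(−1)^1/∏(1,1,2,1,2,2)! = -1/8  (running -1/12)
  +(−1)^2/∏(2,0,1,0,3,3)! = 1/72  (running -5/72)
⟨..|..⟩ = √(6912/175)·(-5/72) = -0.436436

-0.436436  (= −√(4/21))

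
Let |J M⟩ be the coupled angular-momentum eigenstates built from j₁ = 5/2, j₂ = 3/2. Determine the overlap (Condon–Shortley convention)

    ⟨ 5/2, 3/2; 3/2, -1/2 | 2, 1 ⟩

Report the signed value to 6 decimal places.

+√(1/42) ≈ +0.154303

√[5·2!3!1!/7! · 4!1!1!2!3!1!] = √(24/7)
  +(−1)^0/∏(0,2,1,1,2,0)! = 1/4  (running 1/4)
  +(−1)^1/∏(1,1,0,0,3,1)! = -1/6  (running 1/12)
⟨..|..⟩ = √(24/7)·(1/12) = +0.154303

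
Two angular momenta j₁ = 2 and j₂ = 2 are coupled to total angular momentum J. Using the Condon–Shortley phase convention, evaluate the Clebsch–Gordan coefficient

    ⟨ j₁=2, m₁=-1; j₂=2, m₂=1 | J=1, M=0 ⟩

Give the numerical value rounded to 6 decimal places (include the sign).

triangle: 3!×1!×1!/6! = 6/720
(j±m)!: 1!×3!×3!×1!×1!×1! = 36
prefactor² = (2J+1)×Δ×N² = 9/10
  k=2: +1/(2!×1!×1!×1!×0!×0!) = 1/2
  k=3: −1/(3!×0!×0!×0!×1!×1!) = -1/6
Σ = 1/3  ⇒  CG² = 9/10×1/3² = 1/10
CG = +√(1/10) = +0.316228

+0.316228  (= +√(1/10))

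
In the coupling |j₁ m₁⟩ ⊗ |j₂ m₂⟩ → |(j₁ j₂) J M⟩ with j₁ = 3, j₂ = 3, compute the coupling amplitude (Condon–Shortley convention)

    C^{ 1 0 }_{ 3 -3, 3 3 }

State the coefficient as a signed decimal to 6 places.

triangle: 5!·1!·1!/8! = 120/40320
(j±m)!: 0!·6!·6!·0!·1!·1! = 518400
prefactor² = (2J+1)·Δ·N² = 32400/7
  k=5: −1/(5!·0!·1!·1!·0!·0!) = -1/120
Σ = -1/120  ⇒  CG² = 32400/7·(-1/120)² = 9/28
CG = −√(9/28) = -0.566947

−√(9/28) = -0.566947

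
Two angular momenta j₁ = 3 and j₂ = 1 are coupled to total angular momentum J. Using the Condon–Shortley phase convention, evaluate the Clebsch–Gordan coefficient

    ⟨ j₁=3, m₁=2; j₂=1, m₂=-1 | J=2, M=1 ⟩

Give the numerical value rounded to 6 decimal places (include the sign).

j₁+j₂−J=2  J+j₁−j₂=4  J−j₁+j₂=0  j₁+j₂+J+1=7
(j₁±m₁, j₂±m₂, J±M) = (5,1,0,2,3,1)
P² = 480/7
sum k=0..0:
  [0] +1/12 = 1/12
S = 1/12
C² = P²·S² = 10/21 ; C = +0.690066

+√(10/21) = +0.690066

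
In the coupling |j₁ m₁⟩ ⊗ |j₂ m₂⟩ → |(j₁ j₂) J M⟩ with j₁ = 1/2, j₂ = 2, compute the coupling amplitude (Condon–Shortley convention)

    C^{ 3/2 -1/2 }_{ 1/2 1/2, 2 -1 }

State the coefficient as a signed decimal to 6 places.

+√(3/5) = +0.774597

j₁+j₂−J=1  J+j₁−j₂=0  J−j₁+j₂=3  j₁+j₂+J+1=5
(j₁±m₁, j₂±m₂, J±M) = (1,0,1,3,1,2)
P² = 12/5
sum k=0..0:
  [0] +1/2 = 1/2
S = 1/2
C² = P²·S² = 3/5 ; C = +0.774597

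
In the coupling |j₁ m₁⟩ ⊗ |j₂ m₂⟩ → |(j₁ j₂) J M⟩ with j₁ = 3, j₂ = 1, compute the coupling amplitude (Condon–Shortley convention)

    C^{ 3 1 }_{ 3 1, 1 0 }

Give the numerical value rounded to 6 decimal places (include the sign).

+0.288675

j₁+j₂−J=1  J+j₁−j₂=5  J−j₁+j₂=1  j₁+j₂+J+1=8
(j₁±m₁, j₂±m₂, J±M) = (4,2,1,1,4,2)
P² = 48
sum k=0..1:
  [0] +1/12 = 1/12
  [1] −1/24 = -1/24
S = 1/24
C² = P²·S² = 1/12 ; C = +0.288675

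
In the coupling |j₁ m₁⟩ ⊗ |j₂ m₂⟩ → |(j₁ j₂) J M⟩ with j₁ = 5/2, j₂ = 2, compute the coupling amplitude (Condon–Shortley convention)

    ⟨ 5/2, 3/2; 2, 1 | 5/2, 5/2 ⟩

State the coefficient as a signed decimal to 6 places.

√[6·2!3!2!/8! · 4!1!3!1!5!0!] = √(432/7)
  +(−1)^1/∏(1,1,0,2,3,0)! = -1/12  (running -1/12)
⟨..|..⟩ = √(432/7)·(-1/12) = -0.654654

-0.654654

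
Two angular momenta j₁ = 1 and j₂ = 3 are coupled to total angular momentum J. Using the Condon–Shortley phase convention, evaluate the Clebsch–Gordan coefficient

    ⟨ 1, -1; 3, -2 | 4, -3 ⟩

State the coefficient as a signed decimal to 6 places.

j₁+j₂−J=0  J+j₁−j₂=2  J−j₁+j₂=6  j₁+j₂+J+1=9
(j₁±m₁, j₂±m₂, J±M) = (0,2,1,5,1,7)
P² = 43200
sum k=0..0:
  [0] +1/240 = 1/240
S = 1/240
C² = P²·S² = 3/4 ; C = +0.866025

+0.866025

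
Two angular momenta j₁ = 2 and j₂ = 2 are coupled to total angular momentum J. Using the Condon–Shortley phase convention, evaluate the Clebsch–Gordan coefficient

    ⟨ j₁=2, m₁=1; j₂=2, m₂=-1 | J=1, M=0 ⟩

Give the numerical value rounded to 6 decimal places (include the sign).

√[3·3!1!1!/6! · 3!1!1!3!1!1!] = √(9/10)
  +(−1)^0/∏(0,3,1,1,0,0)! = 1/6  (running 1/6)
  +(−1)^1/∏(1,2,0,0,1,1)! = -1/2  (running -1/3)
⟨..|..⟩ = √(9/10)·(-1/3) = -0.316228

−√(1/10) ≈ -0.316228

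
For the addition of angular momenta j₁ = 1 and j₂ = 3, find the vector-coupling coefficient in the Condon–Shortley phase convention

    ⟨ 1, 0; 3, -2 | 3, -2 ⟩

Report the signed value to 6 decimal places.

triangle: 1!×1!×5!/8! = 120/40320
(j±m)!: 1!×1!×1!×5!×1!×5! = 14400
prefactor² = (2J+1)×Δ×N² = 300
  k=0: +1/(0!×1!×1!×1!×0!×4!) = 1/24
  k=1: −1/(1!×0!×0!×0!×1!×5!) = -1/120
Σ = 1/30  ⇒  CG² = 300×1/30² = 1/3
CG = +√(1/3) = +0.577350

+0.577350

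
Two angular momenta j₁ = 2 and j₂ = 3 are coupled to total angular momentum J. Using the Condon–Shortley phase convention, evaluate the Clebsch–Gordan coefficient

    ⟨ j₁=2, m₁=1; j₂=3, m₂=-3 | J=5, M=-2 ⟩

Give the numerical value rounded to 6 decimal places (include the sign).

+√(1/30) = +0.182574

j₁+j₂−J=0  J+j₁−j₂=4  J−j₁+j₂=6  j₁+j₂+J+1=11
(j₁±m₁, j₂±m₂, J±M) = (3,1,0,6,3,7)
P² = 622080
sum k=0..0:
  [0] +1/4320 = 1/4320
S = 1/4320
C² = P²·S² = 1/30 ; C = +0.182574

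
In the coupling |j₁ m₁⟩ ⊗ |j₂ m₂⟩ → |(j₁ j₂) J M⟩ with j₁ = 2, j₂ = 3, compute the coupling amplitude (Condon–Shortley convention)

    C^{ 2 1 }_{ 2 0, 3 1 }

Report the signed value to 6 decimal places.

√[5·3!1!3!/8! · 2!2!4!2!3!1!] = √(36/7)
  +(−1)^1/∏(1,2,1,3,0,0)! = -1/12  (running -1/12)
  +(−1)^2/∏(2,1,0,2,1,1)! = 1/4  (running 1/6)
⟨..|..⟩ = √(36/7)·(1/6) = +0.377964

+0.377964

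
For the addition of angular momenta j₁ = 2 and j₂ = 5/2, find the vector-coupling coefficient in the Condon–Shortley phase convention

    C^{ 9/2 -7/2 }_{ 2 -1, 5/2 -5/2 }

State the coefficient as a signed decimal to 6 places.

√[10·0!4!5!/10! · 1!3!0!5!1!8!] = √(230400)
  +(−1)^0/∏(0,0,3,0,1,5)! = 1/720  (running 1/720)
⟨..|..⟩ = √(230400)·(1/720) = +0.666667

+0.666667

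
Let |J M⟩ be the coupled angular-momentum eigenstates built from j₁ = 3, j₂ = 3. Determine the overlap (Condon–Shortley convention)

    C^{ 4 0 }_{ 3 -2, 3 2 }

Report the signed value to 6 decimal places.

√[9·2!4!4!/11! · 1!5!5!1!4!4!] = √(165888/77)
  +(−1)^1/∏(1,1,4,4,0,0)! = -1/576  (running -1/576)
  +(−1)^2/∏(2,0,3,3,1,1)! = 1/72  (running 7/576)
⟨..|..⟩ = √(165888/77)·(7/576) = +0.564076

+√(7/22) ≈ +0.564076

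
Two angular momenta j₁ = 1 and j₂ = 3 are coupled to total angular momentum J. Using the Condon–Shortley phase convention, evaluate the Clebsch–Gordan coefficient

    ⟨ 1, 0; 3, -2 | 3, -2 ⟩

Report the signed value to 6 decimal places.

+√(1/3) ≈ +0.577350

√[7·1!1!5!/8! · 1!1!1!5!1!5!] = √(300)
  +(−1)^0/∏(0,1,1,1,0,4)! = 1/24  (running 1/24)
  +(−1)^1/∏(1,0,0,0,1,5)! = -1/120  (running 1/30)
⟨..|..⟩ = √(300)·(1/30) = +0.577350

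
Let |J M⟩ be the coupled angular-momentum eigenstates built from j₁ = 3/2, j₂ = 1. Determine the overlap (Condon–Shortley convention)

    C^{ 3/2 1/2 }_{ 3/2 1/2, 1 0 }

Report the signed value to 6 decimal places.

+√(1/15) ≈ +0.258199

triangle: 1!*2!*1!/5! = 2/120
(j±m)!: 2!*1!*1!*1!*2!*1! = 4
prefactor² = (2J+1)*Δ*N² = 4/15
  k=0: +1/(0!*1!*1!*1!*1!*0!) = 1
  k=1: −1/(1!*0!*0!*0!*2!*1!) = -1/2
Σ = 1/2  ⇒  CG² = 4/15*1/2² = 1/15
CG = +√(1/15) = +0.258199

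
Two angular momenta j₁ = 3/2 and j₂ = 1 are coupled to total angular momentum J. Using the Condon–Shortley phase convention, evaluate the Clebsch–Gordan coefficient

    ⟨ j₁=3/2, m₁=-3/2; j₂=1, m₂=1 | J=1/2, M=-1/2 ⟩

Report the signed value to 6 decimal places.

+0.707107

triangle: 2!×1!×0!/4! = 2/24
(j±m)!: 0!×3!×2!×0!×0!×1! = 12
prefactor² = (2J+1)×Δ×N² = 2
  k=2: +1/(2!×0!×1!×0!×0!×0!) = 1/2
Σ = 1/2  ⇒  CG² = 2×1/2² = 1/2
CG = +√(1/2) = +0.707107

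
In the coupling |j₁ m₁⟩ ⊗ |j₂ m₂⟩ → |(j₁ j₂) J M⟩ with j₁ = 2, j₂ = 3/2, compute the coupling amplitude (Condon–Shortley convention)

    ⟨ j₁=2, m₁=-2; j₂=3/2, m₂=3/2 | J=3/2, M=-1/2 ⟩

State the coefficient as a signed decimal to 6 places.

+√(2/5) = +0.632456

triangle: 2!·2!·1!/6! = 4/720
(j±m)!: 0!·4!·3!·0!·1!·2! = 288
prefactor² = (2J+1)·Δ·N² = 32/5
  k=2: +1/(2!·0!·2!·1!·0!·0!) = 1/4
Σ = 1/4  ⇒  CG² = 32/5·1/4² = 2/5
CG = +√(2/5) = +0.632456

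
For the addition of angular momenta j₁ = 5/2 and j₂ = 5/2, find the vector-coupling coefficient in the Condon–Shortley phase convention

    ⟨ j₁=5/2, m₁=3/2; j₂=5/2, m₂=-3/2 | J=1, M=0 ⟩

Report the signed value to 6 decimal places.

√[3·4!1!1!/7! · 4!1!1!4!1!1!] = √(288/35)
  +(−1)^0/∏(0,4,1,1,0,0)! = 1/24  (running 1/24)
  +(−1)^1/∏(1,3,0,0,1,1)! = -1/6  (running -1/8)
⟨..|..⟩ = √(288/35)·(-1/8) = -0.358569

−√(9/70) ≈ -0.358569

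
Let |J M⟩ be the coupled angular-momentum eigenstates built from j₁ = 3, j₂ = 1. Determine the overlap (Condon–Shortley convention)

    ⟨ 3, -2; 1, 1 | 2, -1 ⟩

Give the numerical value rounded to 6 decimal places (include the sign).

triangle: 2!×4!×0!/7! = 48/5040
(j±m)!: 1!×5!×2!×0!×1!×3! = 1440
prefactor² = (2J+1)×Δ×N² = 480/7
  k=2: +1/(2!×0!×3!×0!×1!×0!) = 1/12
Σ = 1/12  ⇒  CG² = 480/7×1/12² = 10/21
CG = +√(10/21) = +0.690066

+0.690066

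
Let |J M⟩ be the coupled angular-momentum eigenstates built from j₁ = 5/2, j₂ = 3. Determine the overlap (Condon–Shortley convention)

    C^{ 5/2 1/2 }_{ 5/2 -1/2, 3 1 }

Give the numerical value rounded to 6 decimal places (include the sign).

+√(8/35) = +0.478091

j₁+j₂−J=3  J+j₁−j₂=2  J−j₁+j₂=3  j₁+j₂+J+1=9
(j₁±m₁, j₂±m₂, J±M) = (2,3,4,2,3,2)
P² = 288/35
sum k=1..3:
  [1] −1/24 = -1/24
  [2] +1/4 = 1/4
  [3] −1/24 = -1/24
S = 1/6
C² = P²·S² = 8/35 ; C = +0.478091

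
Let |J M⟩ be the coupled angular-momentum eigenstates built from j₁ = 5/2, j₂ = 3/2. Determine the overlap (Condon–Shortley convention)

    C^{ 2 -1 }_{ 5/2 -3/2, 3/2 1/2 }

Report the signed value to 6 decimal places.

+0.154303

triangle: 2!·3!·1!/7! = 12/5040
(j±m)!: 1!·4!·2!·1!·1!·3! = 288
prefactor² = (2J+1)·Δ·N² = 24/7
  k=1: −1/(1!·1!·3!·1!·0!·0!) = -1/6
  k=2: +1/(2!·0!·2!·0!·1!·1!) = 1/4
Σ = 1/12  ⇒  CG² = 24/7·1/12² = 1/42
CG = +√(1/42) = +0.154303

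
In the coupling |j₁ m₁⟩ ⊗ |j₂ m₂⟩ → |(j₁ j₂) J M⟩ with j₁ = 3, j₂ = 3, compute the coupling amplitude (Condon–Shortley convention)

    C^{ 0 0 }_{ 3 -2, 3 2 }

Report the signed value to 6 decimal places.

j₁+j₂−J=6  J+j₁−j₂=0  J−j₁+j₂=0  j₁+j₂+J+1=7
(j₁±m₁, j₂±m₂, J±M) = (1,5,5,1,0,0)
P² = 14400/7
sum k=5..5:
  [5] −1/120 = -1/120
S = -1/120
C² = P²·S² = 1/7 ; C = -0.377964

−√(1/7) = -0.377964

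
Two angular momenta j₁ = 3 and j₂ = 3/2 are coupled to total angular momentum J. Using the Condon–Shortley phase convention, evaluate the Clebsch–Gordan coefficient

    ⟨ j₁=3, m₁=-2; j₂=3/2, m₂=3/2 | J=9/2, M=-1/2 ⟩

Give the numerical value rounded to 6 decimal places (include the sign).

+0.218218  (= +√(1/21))

triangle: 0!×6!×3!/10! = 4320/3628800
(j±m)!: 1!×5!×3!×0!×4!×5! = 2073600
prefactor² = (2J+1)×Δ×N² = 172800/7
  k=0: +1/(0!×0!×5!×3!×1!×0!) = 1/720
Σ = 1/720  ⇒  CG² = 172800/7×1/720² = 1/21
CG = +√(1/21) = +0.218218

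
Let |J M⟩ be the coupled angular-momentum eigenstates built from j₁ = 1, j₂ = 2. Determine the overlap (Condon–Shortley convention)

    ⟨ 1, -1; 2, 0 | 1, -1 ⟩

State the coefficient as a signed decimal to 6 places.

j₁+j₂−J=2  J+j₁−j₂=0  J−j₁+j₂=2  j₁+j₂+J+1=5
(j₁±m₁, j₂±m₂, J±M) = (0,2,2,2,0,2)
P² = 8/5
sum k=2..2:
  [2] +1/4 = 1/4
S = 1/4
C² = P²·S² = 1/10 ; C = +0.316228

+0.316228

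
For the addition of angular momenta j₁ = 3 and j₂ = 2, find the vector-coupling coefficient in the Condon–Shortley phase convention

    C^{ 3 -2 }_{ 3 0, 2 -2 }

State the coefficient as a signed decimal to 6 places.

+√(1/3) ≈ +0.577350

triangle: 2!·4!·2!/9! = 96/362880
(j±m)!: 3!·3!·0!·4!·1!·5! = 103680
prefactor² = (2J+1)·Δ·N² = 192
  k=0: +1/(0!·2!·3!·0!·1!·2!) = 1/24
Σ = 1/24  ⇒  CG² = 192·1/24² = 1/3
CG = +√(1/3) = +0.577350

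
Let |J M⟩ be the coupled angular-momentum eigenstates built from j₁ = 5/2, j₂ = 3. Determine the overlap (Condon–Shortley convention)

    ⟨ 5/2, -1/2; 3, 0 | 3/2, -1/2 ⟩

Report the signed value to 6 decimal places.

+0.338062  (= +√(4/35))

j₁+j₂−J=4  J+j₁−j₂=1  J−j₁+j₂=2  j₁+j₂+J+1=8
(j₁±m₁, j₂±m₂, J±M) = (2,3,3,3,1,2)
P² = 144/35
sum k=2..3:
  [2] +1/4 = 1/4
  [3] −1/12 = -1/12
S = 1/6
C² = P²·S² = 4/35 ; C = +0.338062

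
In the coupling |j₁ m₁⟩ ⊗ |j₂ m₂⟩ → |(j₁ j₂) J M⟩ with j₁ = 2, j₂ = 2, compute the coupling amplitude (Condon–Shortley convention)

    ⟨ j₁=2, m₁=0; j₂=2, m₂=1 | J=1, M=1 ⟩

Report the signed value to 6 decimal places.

+√(3/10) ≈ +0.547723

triangle: 3!·1!·1!/6! = 6/720
(j±m)!: 2!·2!·3!·1!·2!·0! = 48
prefactor² = (2J+1)·Δ·N² = 6/5
  k=2: +1/(2!·1!·0!·1!·1!·0!) = 1/2
Σ = 1/2  ⇒  CG² = 6/5·1/2² = 3/10
CG = +√(3/10) = +0.547723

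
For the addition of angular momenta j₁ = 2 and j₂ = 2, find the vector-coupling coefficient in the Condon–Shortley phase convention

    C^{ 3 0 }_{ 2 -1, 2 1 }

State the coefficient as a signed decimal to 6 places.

j₁+j₂−J=1  J+j₁−j₂=3  J−j₁+j₂=3  j₁+j₂+J+1=8
(j₁±m₁, j₂±m₂, J±M) = (1,3,3,1,3,3)
P² = 81/10
sum k=0..1:
  [0] +1/36 = 1/36
  [1] −1/4 = -1/4
S = -2/9
C² = P²·S² = 2/5 ; C = -0.632456

-0.632456  (= −√(2/5))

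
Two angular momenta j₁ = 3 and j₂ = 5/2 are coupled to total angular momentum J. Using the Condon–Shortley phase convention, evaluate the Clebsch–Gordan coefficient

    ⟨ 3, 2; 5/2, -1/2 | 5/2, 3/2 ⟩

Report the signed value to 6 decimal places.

−√(1/14) ≈ -0.267261

√[6·3!3!2!/9! · 5!1!2!3!4!1!] = √(288/7)
  +(−1)^0/∏(0,3,1,2,2,0)! = 1/24  (running 1/24)
  +(−1)^1/∏(1,2,0,1,3,1)! = -1/12  (running -1/24)
⟨..|..⟩ = √(288/7)·(-1/24) = -0.267261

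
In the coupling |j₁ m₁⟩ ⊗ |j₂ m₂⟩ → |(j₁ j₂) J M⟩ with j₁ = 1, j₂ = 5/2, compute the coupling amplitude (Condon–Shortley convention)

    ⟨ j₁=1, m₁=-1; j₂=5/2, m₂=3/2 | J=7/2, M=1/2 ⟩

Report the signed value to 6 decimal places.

+√(1/7) ≈ +0.377964

triangle: 0!×2!×5!/8! = 240/40320
(j±m)!: 0!×2!×4!×1!×4!×3! = 6912
prefactor² = (2J+1)×Δ×N² = 2304/7
  k=0: +1/(0!×0!×2!×4!×0!×1!) = 1/48
Σ = 1/48  ⇒  CG² = 2304/7×1/48² = 1/7
CG = +√(1/7) = +0.377964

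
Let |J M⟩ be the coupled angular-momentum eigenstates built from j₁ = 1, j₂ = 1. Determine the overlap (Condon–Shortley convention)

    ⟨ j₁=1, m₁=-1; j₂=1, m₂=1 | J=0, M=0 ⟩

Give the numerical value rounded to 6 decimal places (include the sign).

j₁+j₂−J=2  J+j₁−j₂=0  J−j₁+j₂=0  j₁+j₂+J+1=3
(j₁±m₁, j₂±m₂, J±M) = (0,2,2,0,0,0)
P² = 4/3
sum k=2..2:
  [2] +1/2 = 1/2
S = 1/2
C² = P²·S² = 1/3 ; C = +0.577350

+√(1/3) = +0.577350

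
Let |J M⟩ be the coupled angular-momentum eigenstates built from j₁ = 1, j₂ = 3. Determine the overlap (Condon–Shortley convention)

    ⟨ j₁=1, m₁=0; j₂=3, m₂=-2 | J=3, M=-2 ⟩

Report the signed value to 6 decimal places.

j₁+j₂−J=1  J+j₁−j₂=1  J−j₁+j₂=5  j₁+j₂+J+1=8
(j₁±m₁, j₂±m₂, J±M) = (1,1,1,5,1,5)
P² = 300
sum k=0..1:
  [0] +1/24 = 1/24
  [1] −1/120 = -1/120
S = 1/30
C² = P²·S² = 1/3 ; C = +0.577350

+0.577350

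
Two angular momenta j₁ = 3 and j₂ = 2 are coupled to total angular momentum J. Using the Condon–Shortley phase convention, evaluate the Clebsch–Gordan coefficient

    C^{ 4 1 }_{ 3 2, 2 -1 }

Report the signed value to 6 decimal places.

+0.591608  (= +√(7/20))

√[9·1!5!3!/10! · 5!1!1!3!5!3!] = √(6480/7)
  +(−1)^0/∏(0,1,1,1,4,2)! = 1/48  (running 1/48)
  +(−1)^1/∏(1,0,0,0,5,3)! = -1/720  (running 7/360)
⟨..|..⟩ = √(6480/7)·(7/360) = +0.591608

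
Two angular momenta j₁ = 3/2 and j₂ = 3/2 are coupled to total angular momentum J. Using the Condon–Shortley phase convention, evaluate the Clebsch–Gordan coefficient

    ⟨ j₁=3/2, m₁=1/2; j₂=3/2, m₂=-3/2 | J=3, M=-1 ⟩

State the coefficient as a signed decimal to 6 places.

√[7·0!3!3!/7! · 2!1!0!3!2!4!] = √(144/5)
  +(−1)^0/∏(0,0,1,0,2,3)! = 1/12  (running 1/12)
⟨..|..⟩ = √(144/5)·(1/12) = +0.447214

+0.447214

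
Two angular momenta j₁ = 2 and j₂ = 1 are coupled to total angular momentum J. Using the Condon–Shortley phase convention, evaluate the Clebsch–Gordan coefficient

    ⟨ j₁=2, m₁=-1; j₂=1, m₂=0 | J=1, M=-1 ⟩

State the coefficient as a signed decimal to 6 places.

j₁+j₂−J=2  J+j₁−j₂=2  J−j₁+j₂=0  j₁+j₂+J+1=5
(j₁±m₁, j₂±m₂, J±M) = (1,3,1,1,0,2)
P² = 6/5
sum k=1..1:
  [1] −1/2 = -1/2
S = -1/2
C² = P²·S² = 3/10 ; C = -0.547723

−√(3/10) ≈ -0.547723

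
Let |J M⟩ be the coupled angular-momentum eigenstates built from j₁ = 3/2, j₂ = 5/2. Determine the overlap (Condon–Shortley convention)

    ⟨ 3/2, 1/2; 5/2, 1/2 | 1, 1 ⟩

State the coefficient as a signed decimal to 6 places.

−√(3/20) = -0.387298

triangle: 3!×0!×2!/6! = 12/720
(j±m)!: 2!×1!×3!×2!×2!×0! = 48
prefactor² = (2J+1)×Δ×N² = 12/5
  k=1: −1/(1!×2!×0!×2!×0!×0!) = -1/4
Σ = -1/4  ⇒  CG² = 12/5×(-1/4)² = 3/20
CG = −√(3/20) = -0.387298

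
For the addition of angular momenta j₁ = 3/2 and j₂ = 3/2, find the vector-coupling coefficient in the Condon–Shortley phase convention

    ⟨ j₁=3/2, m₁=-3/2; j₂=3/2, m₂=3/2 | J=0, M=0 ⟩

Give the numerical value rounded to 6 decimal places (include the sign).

√[1·3!0!0!/4! · 0!3!3!0!0!0!] = √(9)
  +(−1)^3/∏(3,0,0,0,0,0)! = -1/6  (running -1/6)
⟨..|..⟩ = √(9)·(-1/6) = -0.500000

-0.500000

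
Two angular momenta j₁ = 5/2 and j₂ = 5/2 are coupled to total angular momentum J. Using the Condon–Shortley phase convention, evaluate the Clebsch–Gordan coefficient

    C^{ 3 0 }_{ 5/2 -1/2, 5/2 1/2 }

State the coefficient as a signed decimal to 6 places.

triangle: 2!·3!·3!/9! = 72/362880
(j±m)!: 2!·3!·3!·2!·3!·3! = 5184
prefactor² = (2J+1)·Δ·N² = 36/5
  k=0: +1/(0!·2!·3!·3!·0!·0!) = 1/72
  k=1: −1/(1!·1!·2!·2!·1!·1!) = -1/4
  k=2: +1/(2!·0!·1!·1!·2!·2!) = 1/8
Σ = -1/9  ⇒  CG² = 36/5·(-1/9)² = 4/45
CG = −√(4/45) = -0.298142

−√(4/45) ≈ -0.298142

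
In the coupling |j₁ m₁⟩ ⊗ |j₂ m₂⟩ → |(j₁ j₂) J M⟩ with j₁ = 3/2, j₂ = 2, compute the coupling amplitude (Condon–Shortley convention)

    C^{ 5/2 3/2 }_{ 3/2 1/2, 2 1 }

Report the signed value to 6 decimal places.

-0.169031  (= −√(1/35))

triangle: 1!·2!·3!/7! = 12/5040
(j±m)!: 2!·1!·3!·1!·4!·1! = 288
prefactor² = (2J+1)·Δ·N² = 144/35
  k=0: +1/(0!·1!·1!·3!·1!·0!) = 1/6
  k=1: −1/(1!·0!·0!·2!·2!·1!) = -1/4
Σ = -1/12  ⇒  CG² = 144/35·(-1/12)² = 1/35
CG = −√(1/35) = -0.169031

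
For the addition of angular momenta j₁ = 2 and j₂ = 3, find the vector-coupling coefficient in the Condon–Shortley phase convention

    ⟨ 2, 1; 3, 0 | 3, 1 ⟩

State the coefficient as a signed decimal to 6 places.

-0.182574  (= −√(1/30))

triangle: 2!×2!×4!/9! = 96/362880
(j±m)!: 3!×1!×3!×3!×4!×2! = 10368
prefactor² = (2J+1)×Δ×N² = 96/5
  k=0: +1/(0!×2!×1!×3!×1!×1!) = 1/12
  k=1: −1/(1!×1!×0!×2!×2!×2!) = -1/8
Σ = -1/24  ⇒  CG² = 96/5×(-1/24)² = 1/30
CG = −√(1/30) = -0.182574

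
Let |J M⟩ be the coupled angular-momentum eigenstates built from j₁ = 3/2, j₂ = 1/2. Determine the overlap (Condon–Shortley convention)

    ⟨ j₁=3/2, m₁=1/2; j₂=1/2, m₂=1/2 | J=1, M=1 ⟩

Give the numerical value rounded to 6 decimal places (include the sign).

-0.500000  (= −√(1/4))

j₁+j₂−J=1  J+j₁−j₂=2  J−j₁+j₂=0  j₁+j₂+J+1=4
(j₁±m₁, j₂±m₂, J±M) = (2,1,1,0,2,0)
P² = 1
sum k=1..1:
  [1] −1/2 = -1/2
S = -1/2
C² = P²·S² = 1/4 ; C = -0.500000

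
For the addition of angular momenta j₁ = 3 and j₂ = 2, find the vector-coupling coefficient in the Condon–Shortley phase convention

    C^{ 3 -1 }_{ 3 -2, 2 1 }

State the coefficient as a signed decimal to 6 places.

+√(1/4) ≈ +0.500000

triangle: 2!*4!*2!/9! = 96/362880
(j±m)!: 1!*5!*3!*1!*2!*4! = 34560
prefactor² = (2J+1)*Δ*N² = 64
  k=1: −1/(1!*1!*4!*2!*0!*0!) = -1/48
  k=2: +1/(2!*0!*3!*1!*1!*1!) = 1/12
Σ = 1/16  ⇒  CG² = 64*1/16² = 1/4
CG = +√(1/4) = +0.500000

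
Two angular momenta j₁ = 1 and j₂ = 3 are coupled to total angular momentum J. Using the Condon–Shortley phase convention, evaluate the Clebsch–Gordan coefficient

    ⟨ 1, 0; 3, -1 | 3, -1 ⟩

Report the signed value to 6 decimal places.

+0.288675

triangle: 1!×1!×5!/8! = 120/40320
(j±m)!: 1!×1!×2!×4!×2!×4! = 2304
prefactor² = (2J+1)×Δ×N² = 48
  k=0: +1/(0!×1!×1!×2!×0!×3!) = 1/12
  k=1: −1/(1!×0!×0!×1!×1!×4!) = -1/24
Σ = 1/24  ⇒  CG² = 48×1/24² = 1/12
CG = +√(1/12) = +0.288675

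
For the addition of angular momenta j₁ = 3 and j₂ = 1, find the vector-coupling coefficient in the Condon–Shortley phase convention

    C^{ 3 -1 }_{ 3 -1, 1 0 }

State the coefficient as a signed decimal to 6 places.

j₁+j₂−J=1  J+j₁−j₂=5  J−j₁+j₂=1  j₁+j₂+J+1=8
(j₁±m₁, j₂±m₂, J±M) = (2,4,1,1,2,4)
P² = 48
sum k=0..1:
  [0] +1/24 = 1/24
  [1] −1/12 = -1/12
S = -1/24
C² = P²·S² = 1/12 ; C = -0.288675

-0.288675  (= −√(1/12))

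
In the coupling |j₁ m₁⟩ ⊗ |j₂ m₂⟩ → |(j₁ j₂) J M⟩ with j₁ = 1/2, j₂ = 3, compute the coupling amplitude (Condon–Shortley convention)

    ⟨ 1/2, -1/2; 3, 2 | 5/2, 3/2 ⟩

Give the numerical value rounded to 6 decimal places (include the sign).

−√(5/7) ≈ -0.845154

j₁+j₂−J=1  J+j₁−j₂=0  J−j₁+j₂=5  j₁+j₂+J+1=7
(j₁±m₁, j₂±m₂, J±M) = (0,1,5,1,4,1)
P² = 2880/7
sum k=1..1:
  [1] −1/24 = -1/24
S = -1/24
C² = P²·S² = 5/7 ; C = -0.845154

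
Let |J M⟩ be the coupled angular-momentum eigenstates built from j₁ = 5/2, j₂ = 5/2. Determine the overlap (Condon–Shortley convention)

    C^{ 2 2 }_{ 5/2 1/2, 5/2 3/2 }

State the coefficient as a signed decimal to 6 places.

triangle: 3!*2!*2!/8! = 24/40320
(j±m)!: 3!*2!*4!*1!*4!*0! = 6912
prefactor² = (2J+1)*Δ*N² = 144/7
  k=2: +1/(2!*1!*0!*2!*2!*0!) = 1/8
Σ = 1/8  ⇒  CG² = 144/7*1/8² = 9/28
CG = +√(9/28) = +0.566947

+√(9/28) ≈ +0.566947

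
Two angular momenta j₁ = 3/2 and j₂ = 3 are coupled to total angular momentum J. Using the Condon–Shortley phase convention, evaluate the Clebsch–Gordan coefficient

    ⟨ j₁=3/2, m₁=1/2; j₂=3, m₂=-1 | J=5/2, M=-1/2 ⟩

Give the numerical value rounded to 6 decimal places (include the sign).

j₁+j₂−J=2  J+j₁−j₂=1  J−j₁+j₂=4  j₁+j₂+J+1=8
(j₁±m₁, j₂±m₂, J±M) = (2,1,2,4,2,3)
P² = 288/35
sum k=0..1:
  [0] +1/8 = 1/8
  [1] −1/6 = -1/6
S = -1/24
C² = P²·S² = 1/70 ; C = -0.119523

−√(1/70) = -0.119523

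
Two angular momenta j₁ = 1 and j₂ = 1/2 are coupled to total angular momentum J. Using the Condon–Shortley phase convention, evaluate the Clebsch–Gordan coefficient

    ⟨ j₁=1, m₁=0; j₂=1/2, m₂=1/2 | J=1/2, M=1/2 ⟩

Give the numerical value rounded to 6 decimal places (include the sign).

triangle: 1!*1!*0!/3! = 1/6
(j±m)!: 1!*1!*1!*0!*1!*0! = 1
prefactor² = (2J+1)*Δ*N² = 1/3
  k=1: −1/(1!*0!*0!*0!*1!*0!) = -1
Σ = -1  ⇒  CG² = 1/3*(-1)² = 1/3
CG = −√(1/3) = -0.577350

-0.577350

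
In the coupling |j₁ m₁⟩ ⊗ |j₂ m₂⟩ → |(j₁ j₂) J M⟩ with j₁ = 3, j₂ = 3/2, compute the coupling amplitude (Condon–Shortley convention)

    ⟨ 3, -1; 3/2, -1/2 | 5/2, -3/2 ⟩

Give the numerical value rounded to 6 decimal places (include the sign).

√[6·2!4!1!/8! · 2!4!1!2!1!4!] = √(576/35)
  +(−1)^0/∏(0,2,4,1,0,0)! = 1/48  (running 1/48)
  +(−1)^1/∏(1,1,3,0,1,1)! = -1/6  (running -7/48)
⟨..|..⟩ = √(576/35)·(-7/48) = -0.591608

-0.591608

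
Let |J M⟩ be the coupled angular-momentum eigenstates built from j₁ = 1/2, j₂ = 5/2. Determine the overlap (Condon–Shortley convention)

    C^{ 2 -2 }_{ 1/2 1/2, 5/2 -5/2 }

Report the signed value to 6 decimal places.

+0.912871

√[5·1!0!4!/6! · 1!0!0!5!0!4!] = √(480)
  +(−1)^0/∏(0,1,0,0,0,4)! = 1/24  (running 1/24)
⟨..|..⟩ = √(480)·(1/24) = +0.912871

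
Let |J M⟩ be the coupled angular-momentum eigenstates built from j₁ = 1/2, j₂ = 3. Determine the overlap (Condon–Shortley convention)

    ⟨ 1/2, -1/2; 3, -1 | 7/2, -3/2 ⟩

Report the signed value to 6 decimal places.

+√(5/7) = +0.845154

triangle: 0!·1!·6!/8! = 720/40320
(j±m)!: 0!·1!·2!·4!·2!·5! = 11520
prefactor² = (2J+1)·Δ·N² = 11520/7
  k=0: +1/(0!·0!·1!·2!·0!·4!) = 1/48
Σ = 1/48  ⇒  CG² = 11520/7·1/48² = 5/7
CG = +√(5/7) = +0.845154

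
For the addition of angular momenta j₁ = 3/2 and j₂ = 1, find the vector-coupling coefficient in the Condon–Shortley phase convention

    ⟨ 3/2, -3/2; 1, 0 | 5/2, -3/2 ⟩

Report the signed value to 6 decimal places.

+0.632456  (= +√(2/5))

triangle: 0!*3!*2!/6! = 12/720
(j±m)!: 0!*3!*1!*1!*1!*4! = 144
prefactor² = (2J+1)*Δ*N² = 72/5
  k=0: +1/(0!*0!*3!*1!*0!*1!) = 1/6
Σ = 1/6  ⇒  CG² = 72/5*1/6² = 2/5
CG = +√(2/5) = +0.632456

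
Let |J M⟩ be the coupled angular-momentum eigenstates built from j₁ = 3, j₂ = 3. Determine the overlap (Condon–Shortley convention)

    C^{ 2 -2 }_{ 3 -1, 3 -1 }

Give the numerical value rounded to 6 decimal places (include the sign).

+0.534522

√[5·4!2!2!/9! · 2!4!2!4!0!4!] = √(512/7)
  +(−1)^2/∏(2,2,2,0,0,2)! = 1/16  (running 1/16)
⟨..|..⟩ = √(512/7)·(1/16) = +0.534522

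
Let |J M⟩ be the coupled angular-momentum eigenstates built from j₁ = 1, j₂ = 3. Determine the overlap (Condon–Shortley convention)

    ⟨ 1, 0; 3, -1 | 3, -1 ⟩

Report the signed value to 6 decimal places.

+0.288675  (= +√(1/12))

j₁+j₂−J=1  J+j₁−j₂=1  J−j₁+j₂=5  j₁+j₂+J+1=8
(j₁±m₁, j₂±m₂, J±M) = (1,1,2,4,2,4)
P² = 48
sum k=0..1:
  [0] +1/12 = 1/12
  [1] −1/24 = -1/24
S = 1/24
C² = P²·S² = 1/12 ; C = +0.288675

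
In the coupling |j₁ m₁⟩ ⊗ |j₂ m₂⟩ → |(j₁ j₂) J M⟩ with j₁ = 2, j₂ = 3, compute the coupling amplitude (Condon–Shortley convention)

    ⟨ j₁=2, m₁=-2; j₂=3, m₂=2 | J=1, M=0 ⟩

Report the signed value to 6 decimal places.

+√(1/7) ≈ +0.377964

triangle: 4!·0!·2!/7! = 48/5040
(j±m)!: 0!·4!·5!·1!·1!·1! = 2880
prefactor² = (2J+1)·Δ·N² = 576/7
  k=4: +1/(4!·0!·0!·1!·0!·1!) = 1/24
Σ = 1/24  ⇒  CG² = 576/7·1/24² = 1/7
CG = +√(1/7) = +0.377964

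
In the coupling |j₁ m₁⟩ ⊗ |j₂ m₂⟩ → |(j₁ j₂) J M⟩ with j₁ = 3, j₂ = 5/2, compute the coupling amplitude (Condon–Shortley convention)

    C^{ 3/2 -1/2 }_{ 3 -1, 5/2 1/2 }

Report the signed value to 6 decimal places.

−√(1/105) ≈ -0.097590

triangle: 4!·2!·1!/8! = 48/40320
(j±m)!: 2!·4!·3!·2!·1!·2! = 1152
prefactor² = (2J+1)·Δ·N² = 192/35
  k=2: +1/(2!·2!·2!·1!·0!·0!) = 1/8
  k=3: −1/(3!·1!·1!·0!·1!·1!) = -1/6
Σ = -1/24  ⇒  CG² = 192/35·(-1/24)² = 1/105
CG = −√(1/105) = -0.097590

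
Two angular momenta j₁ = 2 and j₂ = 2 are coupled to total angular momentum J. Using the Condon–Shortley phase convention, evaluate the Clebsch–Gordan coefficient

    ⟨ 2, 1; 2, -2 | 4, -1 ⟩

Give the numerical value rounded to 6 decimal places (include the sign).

+0.267261  (= +√(1/14))

triangle: 0!×4!×4!/9! = 576/362880
(j±m)!: 3!×1!×0!×4!×3!×5! = 103680
prefactor² = (2J+1)×Δ×N² = 10368/7
  k=0: +1/(0!×0!×1!×0!×3!×4!) = 1/144
Σ = 1/144  ⇒  CG² = 10368/7×1/144² = 1/14
CG = +√(1/14) = +0.267261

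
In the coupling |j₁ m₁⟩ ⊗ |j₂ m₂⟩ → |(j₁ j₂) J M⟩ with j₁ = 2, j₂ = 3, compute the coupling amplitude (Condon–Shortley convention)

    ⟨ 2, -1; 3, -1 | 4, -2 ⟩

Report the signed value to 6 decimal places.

-0.188982  (= −√(1/28))

triangle: 1!·3!·5!/10! = 720/3628800
(j±m)!: 1!·3!·2!·4!·2!·6! = 414720
prefactor² = (2J+1)·Δ·N² = 5184/7
  k=0: +1/(0!·1!·3!·2!·0!·3!) = 1/72
  k=1: −1/(1!·0!·2!·1!·1!·4!) = -1/48
Σ = -1/144  ⇒  CG² = 5184/7·(-1/144)² = 1/28
CG = −√(1/28) = -0.188982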